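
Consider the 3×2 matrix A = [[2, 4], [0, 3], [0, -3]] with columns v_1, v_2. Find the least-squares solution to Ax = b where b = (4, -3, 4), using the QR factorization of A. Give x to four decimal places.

q_1 = v_1/‖v_1‖ = (2, 0, 0)/2.0000 = (1.0000, 0.0000, 0.0000).
r_{12} = q_1·v_2 = 4.0000.
u_2 = v_2 − 4.0000·q_1 = (0.0000, 3.0000, -3.0000).
‖u_2‖ = 4.2426, so q_2 = (0.0000, 0.7071, -0.7071).
Qᵀb = (4.0000, -4.9497).
Back-substitute: x_2 = -4.9497/4.2426 = -1.1667.
x_1 = (4.0000 − 4.0000·(-1.1667))/2.0000 = 4.3333.

x = (4.3333, -1.1667)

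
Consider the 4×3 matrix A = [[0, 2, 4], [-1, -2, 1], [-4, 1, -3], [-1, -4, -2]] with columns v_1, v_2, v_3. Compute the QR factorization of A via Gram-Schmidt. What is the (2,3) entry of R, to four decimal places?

q_1 = v_1/‖v_1‖ = (0, -1, -4, -1)/4.2426 = (0.0000, -0.2357, -0.9428, -0.2357).
r_{12} = q_1·v_2 = 0.4714.
u_2 = v_2 − 0.4714·q_1 = (2.0000, -1.8889, 1.4444, -3.8889).
‖u_2‖ = 4.9777, so q_2 = (0.4018, -0.3795, 0.2902, -0.7813).
r_{23} = q_2·v_3 = 1.9197.

r_{23} = 1.9197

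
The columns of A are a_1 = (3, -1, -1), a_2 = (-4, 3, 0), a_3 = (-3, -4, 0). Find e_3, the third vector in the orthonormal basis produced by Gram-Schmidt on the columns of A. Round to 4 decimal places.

a_1 = (3, -1, -1); ‖a_1‖ = 3.3166, so e_1 = (0.9045, -0.3015, -0.3015).
e_1·a_2 = 0.9045·(-4) + (-0.3015)·3 + (-0.3015)·0 = -4.5227.
u_2 = a_2 + 4.5227·e_1 = (0.0909, 1.6364, -1.3636).
‖u_2‖ = 2.1320, so e_2 = (0.0426, 0.7675, -0.6396).
e_1·a_3 = 0.9045·(-3) + (-0.3015)·(-4) + (-0.3015)·0 = -1.5076; e_2·a_3 = 0.0426·(-3) + 0.7675·(-4) + (-0.6396)·0 = -3.1980.
u_3 = a_3 + 1.5076·e_1 + 3.1980·e_2 = (-1.5000, -2.0000, -2.5000).
‖u_3‖ = 3.5355, so e_3 = (-0.4243, -0.5657, -0.7071).

e_3 = (-0.4243, -0.5657, -0.7071)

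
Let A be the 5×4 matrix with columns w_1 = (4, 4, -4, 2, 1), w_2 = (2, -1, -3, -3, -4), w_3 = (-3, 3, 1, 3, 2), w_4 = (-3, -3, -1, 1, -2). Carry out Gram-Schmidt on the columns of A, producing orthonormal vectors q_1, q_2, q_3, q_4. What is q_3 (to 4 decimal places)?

w_1 = (4, 4, -4, 2, 1); ‖w_1‖ = 7.2801, so q_1 = (0.5494, 0.5494, -0.5494, 0.2747, 0.1374).
q_1·w_2 = 0.5494·2 + 0.5494·(-1) + (-0.5494)·(-3) + 0.2747·(-3) + 0.1374·(-4) = 0.8242.
u_2 = w_2 − 0.8242·q_1 = (1.5472, -1.4528, -2.5472, -3.2264, -4.1132).
‖u_2‖ = 6.1904, so q_2 = (0.2499, -0.2347, -0.4115, -0.5212, -0.6645).
q_1·w_3 = 0.5494·(-3) + 0.5494·3 + (-0.5494)·1 + 0.2747·3 + 0.1374·2 = 0.5494; q_2·w_3 = 0.2499·(-3) + (-0.2347)·3 + (-0.4115)·1 + (-0.5212)·3 + (-0.6645)·2 = -4.7578.
u_3 = w_3 − 0.5494·q_1 + 4.7578·q_2 = (-2.1128, 1.5815, -0.6558, 0.3693, -1.2368).
‖u_3‖ = 3.0102, so q_3 = (-0.7019, 0.5254, -0.2179, 0.1227, -0.4109).

q_3 = (-0.7019, 0.5254, -0.2179, 0.1227, -0.4109)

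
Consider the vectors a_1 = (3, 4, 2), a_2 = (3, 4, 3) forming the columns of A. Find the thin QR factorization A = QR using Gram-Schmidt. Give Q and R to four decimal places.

Q = [[0.5571, -0.2228], [0.7428, -0.2971], [0.3714, 0.9285]], R = [[5.3852, 5.7566], [0.0000, 0.9285]]

a_1 = (3, 4, 2); ‖a_1‖ = 5.3852, so e_1 = (0.5571, 0.7428, 0.3714).
e_1·a_2 = 0.5571·3 + 0.7428·4 + 0.3714·3 = 5.7566.
u_2 = a_2 − 5.7566·e_1 = (-0.2069, -0.2759, 0.8621).
‖u_2‖ = 0.9285, so e_2 = (-0.2228, -0.2971, 0.9285).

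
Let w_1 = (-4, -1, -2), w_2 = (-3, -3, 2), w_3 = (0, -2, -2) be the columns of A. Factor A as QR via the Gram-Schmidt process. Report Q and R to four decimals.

Q = [[-0.8729, -0.2245, 0.4332], [-0.2182, -0.6145, -0.7581], [-0.4364, 0.7563, -0.4874]], R = [[4.5826, 2.4004, 1.3093], [0.0000, 4.0297, -0.2836], [0.0000, 0.0000, 2.4910]]

w_1 = (-4, -1, -2); ‖w_1‖ = 4.5826, so e_1 = (-0.8729, -0.2182, -0.4364).
e_1·w_2 = (-0.8729)·(-3) + (-0.2182)·(-3) + (-0.4364)·2 = 2.4004.
u_2 = w_2 − 2.4004·e_1 = (-0.9048, -2.4762, 3.0476).
‖u_2‖ = 4.0297, so e_2 = (-0.2245, -0.6145, 0.7563).
e_1·w_3 = (-0.8729)·0 + (-0.2182)·(-2) + (-0.4364)·(-2) = 1.3093; e_2·w_3 = (-0.2245)·0 + (-0.6145)·(-2) + 0.7563·(-2) = -0.2836.
u_3 = w_3 − 1.3093·e_1 + 0.2836·e_2 = (1.0792, -1.8886, -1.2141).
‖u_3‖ = 2.4910, so e_3 = (0.4332, -0.7581, -0.4874).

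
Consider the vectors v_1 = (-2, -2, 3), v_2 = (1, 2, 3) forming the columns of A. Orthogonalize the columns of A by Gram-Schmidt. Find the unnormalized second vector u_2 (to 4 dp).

v_1 = (-2, -2, 3); ‖v_1‖ = 4.1231, so e_1 = (-0.4851, -0.4851, 0.7276).
e_1·v_2 = (-0.4851)·1 + (-0.4851)·2 + 0.7276·3 = 0.7276.
u_2 = v_2 − 0.7276·e_1 = (1.3529, 2.3529, 2.4706).

u_2 = (1.3529, 2.3529, 2.4706)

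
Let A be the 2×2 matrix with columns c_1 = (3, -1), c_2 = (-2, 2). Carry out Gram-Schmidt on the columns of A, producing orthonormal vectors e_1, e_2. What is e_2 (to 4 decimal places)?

c_1 = (3, -1); ‖c_1‖ = 3.1623, so e_1 = (0.9487, -0.3162).
e_1·c_2 = 0.9487·(-2) + (-0.3162)·2 = -2.5298.
u_2 = c_2 + 2.5298·e_1 = (0.4000, 1.2000).
‖u_2‖ = 1.2649, so e_2 = (0.3162, 0.9487).

e_2 = (0.3162, 0.9487)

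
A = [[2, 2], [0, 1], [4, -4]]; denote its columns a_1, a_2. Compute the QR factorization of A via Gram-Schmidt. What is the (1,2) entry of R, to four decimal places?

q_1 = a_1/‖a_1‖ = (2, 0, 4)/4.4721 = (0.4472, 0.0000, 0.8944).
r_{12} = q_1·a_2 = -2.6833.

r_{12} = -2.6833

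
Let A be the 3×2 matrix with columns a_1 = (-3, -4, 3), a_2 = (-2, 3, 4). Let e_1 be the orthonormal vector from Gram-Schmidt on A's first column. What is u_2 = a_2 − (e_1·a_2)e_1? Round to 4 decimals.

u_2 = (-1.4706, 3.7059, 3.4706)

a_1 = (-3, -4, 3); ‖a_1‖ = 5.8310, so e_1 = (-0.5145, -0.6860, 0.5145).
e_1·a_2 = (-0.5145)·(-2) + (-0.6860)·3 + 0.5145·4 = 1.0290.
u_2 = a_2 − 1.0290·e_1 = (-1.4706, 3.7059, 3.4706).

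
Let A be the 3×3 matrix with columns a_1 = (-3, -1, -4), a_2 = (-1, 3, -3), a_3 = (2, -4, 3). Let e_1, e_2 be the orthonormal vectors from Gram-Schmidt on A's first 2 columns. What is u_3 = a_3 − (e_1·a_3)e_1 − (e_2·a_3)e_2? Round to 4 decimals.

a_1 = (-3, -1, -4); ‖a_1‖ = 5.0990, so e_1 = (-0.5883, -0.1961, -0.7845).
e_1·a_2 = (-0.5883)·(-1) + (-0.1961)·3 + (-0.7845)·(-3) = 2.3534.
u_2 = a_2 − 2.3534·e_1 = (0.3846, 3.4615, -1.1538).
‖u_2‖ = 3.6690, so e_2 = (0.1048, 0.9435, -0.3145).
e_1·a_3 = (-0.5883)·2 + (-0.1961)·(-4) + (-0.7845)·3 = -2.7456; e_2·a_3 = 0.1048·2 + 0.9435·(-4) + (-0.3145)·3 = -4.5076.
u_3 = a_3 + 2.7456·e_1 + 4.5076·e_2 = (0.8571, -0.2857, -0.5714).

u_3 = (0.8571, -0.2857, -0.5714)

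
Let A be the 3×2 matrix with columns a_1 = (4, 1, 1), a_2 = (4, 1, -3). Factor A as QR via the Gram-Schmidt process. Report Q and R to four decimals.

Q = [[0.9428, 0.2287], [0.2357, 0.0572], [0.2357, -0.9718]], R = [[4.2426, 3.2998], [0.0000, 3.8873]]

a_1 = (4, 1, 1); ‖a_1‖ = 4.2426, so q_1 = (0.9428, 0.2357, 0.2357).
q_1·a_2 = 0.9428·4 + 0.2357·1 + 0.2357·(-3) = 3.2998.
u_2 = a_2 − 3.2998·q_1 = (0.8889, 0.2222, -3.7778).
‖u_2‖ = 3.8873, so q_2 = (0.2287, 0.0572, -0.9718).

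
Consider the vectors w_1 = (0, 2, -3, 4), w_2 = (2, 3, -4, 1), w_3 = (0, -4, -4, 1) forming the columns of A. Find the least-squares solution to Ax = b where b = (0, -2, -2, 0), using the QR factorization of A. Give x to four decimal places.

x = (-0.1284, 0.0768, 0.5043)

q_1 = w_1/‖w_1‖ = (0, 2, -3, 4)/5.3852 = (0.0000, 0.3714, -0.5571, 0.7428).
r_{12} = q_1·w_2 = 4.0853.
u_2 = w_2 − 4.0853·q_1 = (2.0000, 1.4828, -1.7241, -2.0345).
‖u_2‖ = 3.6483, so q_2 = (0.5482, 0.4064, -0.4726, -0.5576).
r_{13} = q_1·w_3 = 1.4856; r_{23} = q_2·w_3 = -0.2930.
u_3 = w_3 − 1.4856·q_1 + 0.2930·q_2 = (0.1606, -4.4326, -3.3109, -0.2668).
‖u_3‖ = 5.5414, so q_3 = (0.0290, -0.7999, -0.5975, -0.0482).
Qᵀb = (0.3714, 0.1323, 2.7948).
Back-substitute: x_3 = 2.7948/5.5414 = 0.5043.
x_2 = (0.1323 + 0.2930·0.5043)/3.6483 = 0.0768.
x_1 = (0.3714 − 4.0853·0.0768 − 1.4856·0.5043)/5.3852 = -0.1284.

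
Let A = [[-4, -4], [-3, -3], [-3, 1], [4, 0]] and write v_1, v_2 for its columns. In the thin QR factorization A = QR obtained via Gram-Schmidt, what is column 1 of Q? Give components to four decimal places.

q_1 = v_1/‖v_1‖ = (-4, -3, -3, 4)/7.0711 = (-0.5657, -0.4243, -0.4243, 0.5657).

q_1 = (-0.5657, -0.4243, -0.4243, 0.5657)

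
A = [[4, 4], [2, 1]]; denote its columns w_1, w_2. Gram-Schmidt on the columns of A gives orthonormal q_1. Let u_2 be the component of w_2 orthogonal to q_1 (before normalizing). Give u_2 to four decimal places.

q_1 = w_1/‖w_1‖ = (4, 2)/4.4721 = (0.8944, 0.4472).
r_{12} = q_1·w_2 = 4.0249.
u_2 = w_2 − 4.0249·q_1 = (0.4000, -0.8000).

u_2 = (0.4000, -0.8000)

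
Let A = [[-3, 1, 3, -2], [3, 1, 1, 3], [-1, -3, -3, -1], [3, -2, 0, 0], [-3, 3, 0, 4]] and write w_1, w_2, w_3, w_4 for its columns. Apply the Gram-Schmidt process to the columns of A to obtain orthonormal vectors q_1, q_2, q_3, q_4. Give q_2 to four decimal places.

q_2 = (0.0060, 0.4400, -0.7413, -0.2290, 0.4520)

w_1 = (-3, 3, -1, 3, -3); ‖w_1‖ = 6.0828, so q_1 = (-0.4932, 0.4932, -0.1644, 0.4932, -0.4932).
q_1·w_2 = (-0.4932)·1 + 0.4932·1 + (-0.1644)·(-3) + 0.4932·(-2) + (-0.4932)·3 = -1.9728.
u_2 = w_2 + 1.9728·q_1 = (0.0270, 1.9730, -3.3243, -1.0270, 2.0270).
‖u_2‖ = 4.4842, so q_2 = (0.0060, 0.4400, -0.7413, -0.2290, 0.4520).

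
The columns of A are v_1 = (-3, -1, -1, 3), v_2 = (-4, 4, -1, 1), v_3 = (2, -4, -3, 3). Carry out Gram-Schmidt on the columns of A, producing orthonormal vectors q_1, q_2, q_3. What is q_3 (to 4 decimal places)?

v_1 = (-3, -1, -1, 3); ‖v_1‖ = 4.4721, so q_1 = (-0.6708, -0.2236, -0.2236, 0.6708).
q_1·v_2 = (-0.6708)·(-4) + (-0.2236)·4 + (-0.2236)·(-1) + 0.6708·1 = 2.6833.
u_2 = v_2 − 2.6833·q_1 = (-2.2000, 4.6000, -0.4000, -0.8000).
‖u_2‖ = 5.1769, so q_2 = (-0.4250, 0.8886, -0.0773, -0.1545).
q_1·v_3 = (-0.6708)·2 + (-0.2236)·(-4) + (-0.2236)·(-3) + 0.6708·3 = 2.2361; q_2·v_3 = (-0.4250)·2 + 0.8886·(-4) + (-0.0773)·(-3) + (-0.1545)·3 = -4.6360.
u_3 = v_3 − 2.2361·q_1 + 4.6360·q_2 = (1.5299, 0.6194, -2.8582, 0.7836).
‖u_3‖ = 3.3923, so q_3 = (0.4510, 0.1826, -0.8426, 0.2310).

q_3 = (0.4510, 0.1826, -0.8426, 0.2310)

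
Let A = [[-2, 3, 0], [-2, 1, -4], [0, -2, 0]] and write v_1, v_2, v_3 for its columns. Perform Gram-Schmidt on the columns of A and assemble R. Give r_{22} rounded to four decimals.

r_{22} = 2.4495

q_1 = v_1/‖v_1‖ = (-2, -2, 0)/2.8284 = (-0.7071, -0.7071, 0.0000).
r_{12} = q_1·v_2 = -2.8284.
u_2 = v_2 + 2.8284·q_1 = (1.0000, -1.0000, -2.0000).
r_{22} = ‖u_2‖ = 2.4495.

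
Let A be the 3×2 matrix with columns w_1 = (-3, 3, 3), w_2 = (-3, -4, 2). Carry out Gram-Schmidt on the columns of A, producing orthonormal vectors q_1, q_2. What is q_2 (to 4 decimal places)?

w_1 = (-3, 3, 3); ‖w_1‖ = 5.1962, so q_1 = (-0.5774, 0.5774, 0.5774).
q_1·w_2 = (-0.5774)·(-3) + 0.5774·(-4) + 0.5774·2 = 0.5774.
u_2 = w_2 − 0.5774·q_1 = (-2.6667, -4.3333, 1.6667).
‖u_2‖ = 5.3541, so q_2 = (-0.4981, -0.8093, 0.3113).

q_2 = (-0.4981, -0.8093, 0.3113)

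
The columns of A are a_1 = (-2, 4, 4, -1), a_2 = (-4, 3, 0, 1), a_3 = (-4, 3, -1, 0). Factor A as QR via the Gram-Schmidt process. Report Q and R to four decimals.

Q = [[-0.3288, -0.7377, -0.0479], [0.6576, 0.2347, 0.2221], [0.6576, -0.5097, -0.4606], [-0.1644, 0.3755, -0.8581]], R = [[6.0828, 3.1236, 2.6304], [0.0000, 4.0303, 4.1644], [0.0000, 0.0000, 1.3186]]

a_1 = (-2, 4, 4, -1); ‖a_1‖ = 6.0828, so q_1 = (-0.3288, 0.6576, 0.6576, -0.1644).
q_1·a_2 = (-0.3288)·(-4) + 0.6576·3 + 0.6576·0 + (-0.1644)·1 = 3.1236.
u_2 = a_2 − 3.1236·q_1 = (-2.9730, 0.9459, -2.0541, 1.5135).
‖u_2‖ = 4.0303, so q_2 = (-0.7377, 0.2347, -0.5097, 0.3755).
q_1·a_3 = (-0.3288)·(-4) + 0.6576·3 + 0.6576·(-1) + (-0.1644)·0 = 2.6304; q_2·a_3 = (-0.7377)·(-4) + 0.2347·3 + (-0.5097)·(-1) + 0.3755·0 = 4.1644.
u_3 = a_3 − 2.6304·q_1 − 4.1644·q_2 = (-0.0632, 0.2928, -0.6073, -1.1314).
‖u_3‖ = 1.3186, so q_3 = (-0.0479, 0.2221, -0.4606, -0.8581).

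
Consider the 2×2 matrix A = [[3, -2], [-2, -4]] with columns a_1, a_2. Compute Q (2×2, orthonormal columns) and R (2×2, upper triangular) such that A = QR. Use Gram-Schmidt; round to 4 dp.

Q = [[0.8321, -0.5547], [-0.5547, -0.8321]], R = [[3.6056, 0.5547], [0.0000, 4.4376]]

a_1 = (3, -2); ‖a_1‖ = 3.6056, so e_1 = (0.8321, -0.5547).
e_1·a_2 = 0.8321·(-2) + (-0.5547)·(-4) = 0.5547.
u_2 = a_2 − 0.5547·e_1 = (-2.4615, -3.6923).
‖u_2‖ = 4.4376, so e_2 = (-0.5547, -0.8321).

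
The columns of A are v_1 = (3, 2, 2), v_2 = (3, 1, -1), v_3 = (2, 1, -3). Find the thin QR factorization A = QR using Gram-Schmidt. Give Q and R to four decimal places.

e_1 = v_1/‖v_1‖ = (3, 2, 2)/4.1231 = (0.7276, 0.4851, 0.4851).
r_{12} = e_1·v_2 = 2.1828.
u_2 = v_2 − 2.1828·e_1 = (1.4118, -0.0588, -2.0588).
‖u_2‖ = 2.4971, so e_2 = (0.5654, -0.0236, -0.8245).
r_{13} = e_1·v_3 = 0.4851; r_{23} = e_2·v_3 = 3.5807.
u_3 = v_3 − 0.4851·e_1 − 3.5807·e_2 = (-0.3774, 0.8491, -0.2830).
‖u_3‖ = 0.9713, so e_3 = (-0.3885, 0.8742, -0.2914).

Q = [[0.7276, 0.5654, -0.3885], [0.4851, -0.0236, 0.8742], [0.4851, -0.8245, -0.2914]], R = [[4.1231, 2.1828, 0.4851], [0.0000, 2.4971, 3.5807], [0.0000, 0.0000, 0.9713]]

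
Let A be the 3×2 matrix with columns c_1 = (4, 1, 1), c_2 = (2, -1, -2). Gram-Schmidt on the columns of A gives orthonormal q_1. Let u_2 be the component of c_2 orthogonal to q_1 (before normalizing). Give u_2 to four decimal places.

q_1 = c_1/‖c_1‖ = (4, 1, 1)/4.2426 = (0.9428, 0.2357, 0.2357).
r_{12} = q_1·c_2 = 1.1785.
u_2 = c_2 − 1.1785·q_1 = (0.8889, -1.2778, -2.2778).

u_2 = (0.8889, -1.2778, -2.2778)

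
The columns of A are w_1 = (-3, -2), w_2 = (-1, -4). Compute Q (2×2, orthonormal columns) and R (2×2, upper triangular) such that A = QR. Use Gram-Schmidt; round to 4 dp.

Q = [[-0.8321, 0.5547], [-0.5547, -0.8321]], R = [[3.6056, 3.0509], [0.0000, 2.7735]]

w_1 = (-3, -2); ‖w_1‖ = 3.6056, so q_1 = (-0.8321, -0.5547).
q_1·w_2 = (-0.8321)·(-1) + (-0.5547)·(-4) = 3.0509.
u_2 = w_2 − 3.0509·q_1 = (1.5385, -2.3077).
‖u_2‖ = 2.7735, so q_2 = (0.5547, -0.8321).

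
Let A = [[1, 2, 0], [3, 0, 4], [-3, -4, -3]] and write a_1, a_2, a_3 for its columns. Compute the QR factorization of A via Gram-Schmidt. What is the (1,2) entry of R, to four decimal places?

r_{12} = 3.2118

q_1 = a_1/‖a_1‖ = (1, 3, -3)/4.3589 = (0.2294, 0.6882, -0.6882).
r_{12} = q_1·a_2 = 3.2118.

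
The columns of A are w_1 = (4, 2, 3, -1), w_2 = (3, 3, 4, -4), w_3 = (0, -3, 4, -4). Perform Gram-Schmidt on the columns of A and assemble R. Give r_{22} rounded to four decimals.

r_{22} = 3.3862

q_1 = w_1/‖w_1‖ = (4, 2, 3, -1)/5.4772 = (0.7303, 0.3651, 0.5477, -0.1826).
r_{12} = q_1·w_2 = 6.2075.
u_2 = w_2 − 6.2075·q_1 = (-1.5333, 0.7333, 0.6000, -2.8667).
r_{22} = ‖u_2‖ = 3.3862.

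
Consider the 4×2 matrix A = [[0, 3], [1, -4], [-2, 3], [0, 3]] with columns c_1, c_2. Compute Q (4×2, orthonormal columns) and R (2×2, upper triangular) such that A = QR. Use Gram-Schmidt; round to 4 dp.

Q = [[0.0000, 0.6255], [0.4472, -0.4170], [-0.8944, -0.2085], [0.0000, 0.6255]], R = [[2.2361, -4.4721], [0.0000, 4.7958]]

c_1 = (0, 1, -2, 0); ‖c_1‖ = 2.2361, so e_1 = (0.0000, 0.4472, -0.8944, 0.0000).
e_1·c_2 = 0.0000·3 + 0.4472·(-4) + (-0.8944)·3 + 0.0000·3 = -4.4721.
u_2 = c_2 + 4.4721·e_1 = (3.0000, -2.0000, -1.0000, 3.0000).
‖u_2‖ = 4.7958, so e_2 = (0.6255, -0.4170, -0.2085, 0.6255).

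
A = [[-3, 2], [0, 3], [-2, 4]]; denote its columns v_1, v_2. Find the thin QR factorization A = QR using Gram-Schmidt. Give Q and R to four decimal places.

Q = [[-0.8321, -0.3298], [0.0000, 0.8040], [-0.5547, 0.4948]], R = [[3.6056, -3.8829], [0.0000, 3.7314]]

v_1 = (-3, 0, -2); ‖v_1‖ = 3.6056, so q_1 = (-0.8321, 0.0000, -0.5547).
q_1·v_2 = (-0.8321)·2 + 0.0000·3 + (-0.5547)·4 = -3.8829.
u_2 = v_2 + 3.8829·q_1 = (-1.2308, 3.0000, 1.8462).
‖u_2‖ = 3.7314, so q_2 = (-0.3298, 0.8040, 0.4948).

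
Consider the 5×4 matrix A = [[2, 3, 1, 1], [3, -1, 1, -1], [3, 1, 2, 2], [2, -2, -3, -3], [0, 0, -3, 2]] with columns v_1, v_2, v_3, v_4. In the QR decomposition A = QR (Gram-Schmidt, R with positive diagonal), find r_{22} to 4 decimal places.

v_1 = (2, 3, 3, 2, 0); ‖v_1‖ = 5.0990, so q_1 = (0.3922, 0.5883, 0.5883, 0.3922, 0.0000).
q_1·v_2 = 0.3922·3 + 0.5883·(-1) + 0.5883·1 + 0.3922·(-2) + 0.0000·0 = 0.3922.
u_2 = v_2 − 0.3922·q_1 = (2.8462, -1.2308, 0.7692, -2.1538, 0.0000).
r_{22} = ‖u_2‖ = 3.8531.

r_{22} = 3.8531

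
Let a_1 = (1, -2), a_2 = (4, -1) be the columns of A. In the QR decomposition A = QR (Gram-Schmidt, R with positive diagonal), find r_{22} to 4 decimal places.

r_{22} = 3.1305

a_1 = (1, -2); ‖a_1‖ = 2.2361, so e_1 = (0.4472, -0.8944).
e_1·a_2 = 0.4472·4 + (-0.8944)·(-1) = 2.6833.
u_2 = a_2 − 2.6833·e_1 = (2.8000, 1.4000).
r_{22} = ‖u_2‖ = 3.1305.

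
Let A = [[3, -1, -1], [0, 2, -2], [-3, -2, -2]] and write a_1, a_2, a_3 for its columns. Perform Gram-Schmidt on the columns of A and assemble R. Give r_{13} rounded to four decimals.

r_{13} = 0.7071

a_1 = (3, 0, -3); ‖a_1‖ = 4.2426, so e_1 = (0.7071, 0.0000, -0.7071).
r_{13} = e_1·a_3 = 0.7071.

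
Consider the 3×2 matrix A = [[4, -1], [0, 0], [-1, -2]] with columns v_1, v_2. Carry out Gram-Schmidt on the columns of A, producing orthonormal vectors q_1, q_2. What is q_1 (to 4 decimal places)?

q_1 = (0.9701, 0.0000, -0.2425)

v_1 = (4, 0, -1); ‖v_1‖ = 4.1231, so q_1 = (0.9701, 0.0000, -0.2425).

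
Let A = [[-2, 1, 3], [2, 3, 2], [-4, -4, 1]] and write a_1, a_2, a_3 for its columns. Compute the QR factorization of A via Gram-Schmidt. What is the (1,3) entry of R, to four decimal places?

r_{13} = -1.2247

a_1 = (-2, 2, -4); ‖a_1‖ = 4.8990, so q_1 = (-0.4082, 0.4082, -0.8165).
r_{13} = q_1·a_3 = -1.2247.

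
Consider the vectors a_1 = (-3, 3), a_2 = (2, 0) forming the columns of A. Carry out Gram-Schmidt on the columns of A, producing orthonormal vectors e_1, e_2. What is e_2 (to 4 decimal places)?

a_1 = (-3, 3); ‖a_1‖ = 4.2426, so e_1 = (-0.7071, 0.7071).
e_1·a_2 = (-0.7071)·2 + 0.7071·0 = -1.4142.
u_2 = a_2 + 1.4142·e_1 = (1.0000, 1.0000).
‖u_2‖ = 1.4142, so e_2 = (0.7071, 0.7071).

e_2 = (0.7071, 0.7071)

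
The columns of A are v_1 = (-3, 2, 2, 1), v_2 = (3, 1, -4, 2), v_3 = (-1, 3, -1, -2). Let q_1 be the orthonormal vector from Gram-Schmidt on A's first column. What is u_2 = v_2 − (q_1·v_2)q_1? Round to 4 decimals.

u_2 = (0.8333, 2.4444, -2.5556, 2.7222)

q_1 = v_1/‖v_1‖ = (-3, 2, 2, 1)/4.2426 = (-0.7071, 0.4714, 0.4714, 0.2357).
r_{12} = q_1·v_2 = -3.0641.
u_2 = v_2 + 3.0641·q_1 = (0.8333, 2.4444, -2.5556, 2.7222).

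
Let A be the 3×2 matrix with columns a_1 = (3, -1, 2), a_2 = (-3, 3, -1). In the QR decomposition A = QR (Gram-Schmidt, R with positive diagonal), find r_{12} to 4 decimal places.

a_1 = (3, -1, 2); ‖a_1‖ = 3.7417, so q_1 = (0.8018, -0.2673, 0.5345).
r_{12} = q_1·a_2 = -3.7417.

r_{12} = -3.7417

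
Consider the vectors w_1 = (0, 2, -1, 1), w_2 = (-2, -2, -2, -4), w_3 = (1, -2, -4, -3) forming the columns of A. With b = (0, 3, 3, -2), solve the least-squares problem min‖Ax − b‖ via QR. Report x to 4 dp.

w_1 = (0, 2, -1, 1); ‖w_1‖ = 2.4495, so e_1 = (0.0000, 0.8165, -0.4082, 0.4082).
e_1·w_2 = 0.0000·(-2) + 0.8165·(-2) + (-0.4082)·(-2) + 0.4082·(-4) = -2.4495.
u_2 = w_2 + 2.4495·e_1 = (-2.0000, 0.0000, -3.0000, -3.0000).
‖u_2‖ = 4.6904, so e_2 = (-0.4264, 0.0000, -0.6396, -0.6396).
e_1·w_3 = 0.0000·1 + 0.8165·(-2) + (-0.4082)·(-4) + 0.4082·(-3) = -1.2247; e_2·w_3 = (-0.4264)·1 + 0.0000·(-2) + (-0.6396)·(-4) + (-0.6396)·(-3) = 4.0508.
u_3 = w_3 + 1.2247·e_1 − 4.0508·e_2 = (2.7273, -1.0000, -1.9091, 0.0909).
‖u_3‖ = 3.4772, so e_3 = (0.7843, -0.2876, -0.5490, 0.0261).
Qᵀb = (0.4082, -0.6396, -2.5621).
Back-substitute: x_3 = -2.5621/3.4772 = -0.7368.
x_2 = (-0.6396 − 4.0508·(-0.7368))/4.6904 = 0.5000.
x_1 = (0.4082 + 2.4495·0.5000 + 1.2247·(-0.7368))/2.4495 = 0.2982.

x = (0.2982, 0.5000, -0.7368)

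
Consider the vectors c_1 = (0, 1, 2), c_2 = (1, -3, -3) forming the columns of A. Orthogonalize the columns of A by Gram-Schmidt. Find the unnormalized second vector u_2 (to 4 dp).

c_1 = (0, 1, 2); ‖c_1‖ = 2.2361, so e_1 = (0.0000, 0.4472, 0.8944).
e_1·c_2 = 0.0000·1 + 0.4472·(-3) + 0.8944·(-3) = -4.0249.
u_2 = c_2 + 4.0249·e_1 = (1.0000, -1.2000, 0.6000).

u_2 = (1.0000, -1.2000, 0.6000)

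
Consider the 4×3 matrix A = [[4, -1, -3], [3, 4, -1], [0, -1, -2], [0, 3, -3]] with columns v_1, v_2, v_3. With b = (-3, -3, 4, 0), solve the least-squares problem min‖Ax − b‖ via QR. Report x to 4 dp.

v_1 = (4, 3, 0, 0); ‖v_1‖ = 5.0000, so q_1 = (0.8000, 0.6000, 0.0000, 0.0000).
q_1·v_2 = 0.8000·(-1) + 0.6000·4 + 0.0000·(-1) + 0.0000·3 = 1.6000.
u_2 = v_2 − 1.6000·q_1 = (-2.2800, 3.0400, -1.0000, 3.0000).
‖u_2‖ = 4.9437, so q_2 = (-0.4612, 0.6149, -0.2023, 0.6068).
q_1·v_3 = 0.8000·(-3) + 0.6000·(-1) + 0.0000·(-2) + 0.0000·(-3) = -3.0000; q_2·v_3 = (-0.4612)·(-3) + 0.6149·(-1) + (-0.2023)·(-2) + 0.6068·(-3) = -0.6473.
u_3 = v_3 + 3.0000·q_1 + 0.6473·q_2 = (-0.8985, 1.1980, -2.1309, -2.6072).
‖u_3‖ = 3.6852, so q_3 = (-0.2438, 0.3251, -0.5782, -0.7075).
Qᵀb = (-4.2000, -1.2703, -2.5568).
Back-substitute: x_3 = -2.5568/3.6852 = -0.6938.
x_2 = (-1.2703 + 0.6473·(-0.6938))/4.9437 = -0.3478.
x_1 = (-4.2000 − 1.6000·(-0.3478) + 3.0000·(-0.6938))/5.0000 = -1.1450.

x = (-1.1450, -0.3478, -0.6938)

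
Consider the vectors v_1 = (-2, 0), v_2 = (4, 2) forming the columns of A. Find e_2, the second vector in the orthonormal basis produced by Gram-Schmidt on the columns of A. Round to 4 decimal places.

e_2 = (0.0000, 1.0000)

v_1 = (-2, 0); ‖v_1‖ = 2.0000, so e_1 = (-1.0000, 0.0000).
e_1·v_2 = (-1.0000)·4 + 0.0000·2 = -4.0000.
u_2 = v_2 + 4.0000·e_1 = (0.0000, 2.0000).
‖u_2‖ = 2.0000, so e_2 = (0.0000, 1.0000).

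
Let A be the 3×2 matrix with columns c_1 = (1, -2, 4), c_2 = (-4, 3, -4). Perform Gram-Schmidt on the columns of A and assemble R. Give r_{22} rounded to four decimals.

e_1 = c_1/‖c_1‖ = (1, -2, 4)/4.5826 = (0.2182, -0.4364, 0.8729).
r_{12} = e_1·c_2 = -5.6737.
u_2 = c_2 + 5.6737·e_1 = (-2.7619, 0.5238, 0.9524).
r_{22} = ‖u_2‖ = 2.9681.

r_{22} = 2.9681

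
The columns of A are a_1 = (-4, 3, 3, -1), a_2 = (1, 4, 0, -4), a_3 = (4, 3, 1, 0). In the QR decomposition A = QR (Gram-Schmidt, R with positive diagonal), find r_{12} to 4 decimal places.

a_1 = (-4, 3, 3, -1); ‖a_1‖ = 5.9161, so q_1 = (-0.6761, 0.5071, 0.5071, -0.1690).
r_{12} = q_1·a_2 = 2.0284.

r_{12} = 2.0284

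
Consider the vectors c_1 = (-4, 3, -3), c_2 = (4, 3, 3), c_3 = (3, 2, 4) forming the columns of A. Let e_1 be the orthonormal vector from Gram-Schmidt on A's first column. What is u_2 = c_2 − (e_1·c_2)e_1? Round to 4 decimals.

u_2 = (2.1176, 4.4118, 1.5882)

c_1 = (-4, 3, -3); ‖c_1‖ = 5.8310, so e_1 = (-0.6860, 0.5145, -0.5145).
e_1·c_2 = (-0.6860)·4 + 0.5145·3 + (-0.5145)·3 = -2.7440.
u_2 = c_2 + 2.7440·e_1 = (2.1176, 4.4118, 1.5882).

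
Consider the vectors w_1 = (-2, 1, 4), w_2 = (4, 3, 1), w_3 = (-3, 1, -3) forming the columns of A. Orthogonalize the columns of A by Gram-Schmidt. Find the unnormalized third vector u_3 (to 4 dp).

u_3 = (-1.6349, 2.6752, -1.4862)

w_1 = (-2, 1, 4); ‖w_1‖ = 4.5826, so e_1 = (-0.4364, 0.2182, 0.8729).
e_1·w_2 = (-0.4364)·4 + 0.2182·3 + 0.8729·1 = -0.2182.
u_2 = w_2 + 0.2182·e_1 = (3.9048, 3.0476, 1.1905).
‖u_2‖ = 5.0943, so e_2 = (0.7665, 0.5982, 0.2337).
e_1·w_3 = (-0.4364)·(-3) + 0.2182·1 + 0.8729·(-3) = -1.0911; e_2·w_3 = 0.7665·(-3) + 0.5982·1 + 0.2337·(-3) = -2.4023.
u_3 = w_3 + 1.0911·e_1 + 2.4023·e_2 = (-1.6349, 2.6752, -1.4862).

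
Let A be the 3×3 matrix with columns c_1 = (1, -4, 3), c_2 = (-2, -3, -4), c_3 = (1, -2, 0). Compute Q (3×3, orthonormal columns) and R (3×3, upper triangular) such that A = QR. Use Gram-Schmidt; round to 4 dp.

Q = [[0.1961, -0.3581, 0.9129], [-0.7845, -0.6159, -0.0730], [0.5883, -0.7018, -0.4017]], R = [[5.0990, -0.3922, 1.7650], [0.0000, 5.3709, 0.8737], [0.0000, 0.0000, 1.0589]]

c_1 = (1, -4, 3); ‖c_1‖ = 5.0990, so q_1 = (0.1961, -0.7845, 0.5883).
q_1·c_2 = 0.1961·(-2) + (-0.7845)·(-3) + 0.5883·(-4) = -0.3922.
u_2 = c_2 + 0.3922·q_1 = (-1.9231, -3.3077, -3.7692).
‖u_2‖ = 5.3709, so q_2 = (-0.3581, -0.6159, -0.7018).
q_1·c_3 = 0.1961·1 + (-0.7845)·(-2) + 0.5883·0 = 1.7650; q_2·c_3 = (-0.3581)·1 + (-0.6159)·(-2) + (-0.7018)·0 = 0.8737.
u_3 = c_3 − 1.7650·q_1 − 0.8737·q_2 = (0.9667, -0.0773, -0.4253).
‖u_3‖ = 1.0589, so q_3 = (0.9129, -0.0730, -0.4017).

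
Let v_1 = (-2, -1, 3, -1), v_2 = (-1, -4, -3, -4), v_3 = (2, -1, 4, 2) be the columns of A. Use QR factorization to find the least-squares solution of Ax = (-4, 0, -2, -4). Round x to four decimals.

x = (0.9255, 0.1078, -1.1416)

v_1 = (-2, -1, 3, -1); ‖v_1‖ = 3.8730, so q_1 = (-0.5164, -0.2582, 0.7746, -0.2582).
q_1·v_2 = (-0.5164)·(-1) + (-0.2582)·(-4) + 0.7746·(-3) + (-0.2582)·(-4) = 0.2582.
u_2 = v_2 − 0.2582·q_1 = (-0.8667, -3.9333, -3.2000, -3.9333).
‖u_2‖ = 6.4756, so q_2 = (-0.1338, -0.6074, -0.4942, -0.6074).
q_1·v_3 = (-0.5164)·2 + (-0.2582)·(-1) + 0.7746·4 + (-0.2582)·2 = 1.8074; q_2·v_3 = (-0.1338)·2 + (-0.6074)·(-1) + (-0.4942)·4 + (-0.6074)·2 = -2.8517.
u_3 = v_3 − 1.8074·q_1 + 2.8517·q_2 = (2.5517, -2.2655, 1.1908, 0.7345).
‖u_3‖ = 3.6879, so q_3 = (0.6919, -0.6143, 0.3229, 0.1992).
Qᵀb = (1.5492, 3.9533, -4.2100).
Back-substitute: x_3 = -4.2100/3.6879 = -1.1416.
x_2 = (3.9533 + 2.8517·(-1.1416))/6.4756 = 0.1078.
x_1 = (1.5492 − 0.2582·0.1078 − 1.8074·(-1.1416))/3.8730 = 0.9255.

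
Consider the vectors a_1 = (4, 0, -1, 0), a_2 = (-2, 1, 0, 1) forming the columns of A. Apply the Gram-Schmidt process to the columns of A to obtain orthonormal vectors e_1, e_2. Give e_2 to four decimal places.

e_2 = (-0.0787, 0.6689, -0.3148, 0.6689)

a_1 = (4, 0, -1, 0); ‖a_1‖ = 4.1231, so e_1 = (0.9701, 0.0000, -0.2425, 0.0000).
e_1·a_2 = 0.9701·(-2) + 0.0000·1 + (-0.2425)·0 + 0.0000·1 = -1.9403.
u_2 = a_2 + 1.9403·e_1 = (-0.1176, 1.0000, -0.4706, 1.0000).
‖u_2‖ = 1.4951, so e_2 = (-0.0787, 0.6689, -0.3148, 0.6689).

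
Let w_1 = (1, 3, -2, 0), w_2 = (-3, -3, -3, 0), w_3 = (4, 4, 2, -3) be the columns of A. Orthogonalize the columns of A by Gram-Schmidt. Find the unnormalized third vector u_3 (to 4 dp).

u_3 = (0.5263, -0.3158, -0.2105, -3.0000)

w_1 = (1, 3, -2, 0); ‖w_1‖ = 3.7417, so e_1 = (0.2673, 0.8018, -0.5345, 0.0000).
e_1·w_2 = 0.2673·(-3) + 0.8018·(-3) + (-0.5345)·(-3) + 0.0000·0 = -1.6036.
u_2 = w_2 + 1.6036·e_1 = (-2.5714, -1.7143, -3.8571, 0.0000).
‖u_2‖ = 4.9425, so e_2 = (-0.5203, -0.3468, -0.7804, 0.0000).
e_1·w_3 = 0.2673·4 + 0.8018·4 + (-0.5345)·2 + 0.0000·(-3) = 3.2071; e_2·w_3 = (-0.5203)·4 + (-0.3468)·4 + (-0.7804)·2 + 0.0000·(-3) = -5.0292.
u_3 = w_3 − 3.2071·e_1 + 5.0292·e_2 = (0.5263, -0.3158, -0.2105, -3.0000).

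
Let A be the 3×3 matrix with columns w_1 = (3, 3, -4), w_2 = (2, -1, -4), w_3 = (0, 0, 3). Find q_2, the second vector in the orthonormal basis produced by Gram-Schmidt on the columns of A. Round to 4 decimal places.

w_1 = (3, 3, -4); ‖w_1‖ = 5.8310, so q_1 = (0.5145, 0.5145, -0.6860).
q_1·w_2 = 0.5145·2 + 0.5145·(-1) + (-0.6860)·(-4) = 3.2585.
u_2 = w_2 − 3.2585·q_1 = (0.3235, -2.6765, -1.7647).
‖u_2‖ = 3.2222, so q_2 = (0.1004, -0.8306, -0.5477).

q_2 = (0.1004, -0.8306, -0.5477)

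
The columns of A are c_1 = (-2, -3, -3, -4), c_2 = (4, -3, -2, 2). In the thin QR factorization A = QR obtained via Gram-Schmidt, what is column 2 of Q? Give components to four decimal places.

q_1 = c_1/‖c_1‖ = (-2, -3, -3, -4)/6.1644 = (-0.3244, -0.4867, -0.4867, -0.6489).
r_{12} = q_1·c_2 = -0.1622.
u_2 = c_2 + 0.1622·q_1 = (3.9474, -3.0789, -2.0789, 1.8947).
‖u_2‖ = 5.7423, so q_2 = (0.6874, -0.5362, -0.3620, 0.3300).

q_2 = (0.6874, -0.5362, -0.3620, 0.3300)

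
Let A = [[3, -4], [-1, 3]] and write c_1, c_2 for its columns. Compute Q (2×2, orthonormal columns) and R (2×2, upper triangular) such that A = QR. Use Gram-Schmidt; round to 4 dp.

c_1 = (3, -1); ‖c_1‖ = 3.1623, so e_1 = (0.9487, -0.3162).
e_1·c_2 = 0.9487·(-4) + (-0.3162)·3 = -4.7434.
u_2 = c_2 + 4.7434·e_1 = (0.5000, 1.5000).
‖u_2‖ = 1.5811, so e_2 = (0.3162, 0.9487).

Q = [[0.9487, 0.3162], [-0.3162, 0.9487]], R = [[3.1623, -4.7434], [0.0000, 1.5811]]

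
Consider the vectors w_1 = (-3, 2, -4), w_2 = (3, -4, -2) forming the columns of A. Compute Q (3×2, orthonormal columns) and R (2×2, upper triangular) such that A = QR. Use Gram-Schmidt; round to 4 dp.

q_1 = w_1/‖w_1‖ = (-3, 2, -4)/5.3852 = (-0.5571, 0.3714, -0.7428).
r_{12} = q_1·w_2 = -1.6713.
u_2 = w_2 + 1.6713·q_1 = (2.0690, -3.3793, -3.2414).
‖u_2‖ = 5.1193, so q_2 = (0.4042, -0.6601, -0.6332).

Q = [[-0.5571, 0.4042], [0.3714, -0.6601], [-0.7428, -0.6332]], R = [[5.3852, -1.6713], [0.0000, 5.1193]]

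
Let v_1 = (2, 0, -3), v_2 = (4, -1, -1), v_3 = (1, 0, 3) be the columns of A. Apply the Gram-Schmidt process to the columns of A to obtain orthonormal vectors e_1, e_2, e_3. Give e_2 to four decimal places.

e_2 = (0.7827, -0.3392, 0.5218)

v_1 = (2, 0, -3); ‖v_1‖ = 3.6056, so e_1 = (0.5547, 0.0000, -0.8321).
e_1·v_2 = 0.5547·4 + 0.0000·(-1) + (-0.8321)·(-1) = 3.0509.
u_2 = v_2 − 3.0509·e_1 = (2.3077, -1.0000, 1.5385).
‖u_2‖ = 2.9483, so e_2 = (0.7827, -0.3392, 0.5218).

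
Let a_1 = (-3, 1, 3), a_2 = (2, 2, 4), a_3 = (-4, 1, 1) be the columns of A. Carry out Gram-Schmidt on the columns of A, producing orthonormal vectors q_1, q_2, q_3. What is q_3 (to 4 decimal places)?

a_1 = (-3, 1, 3); ‖a_1‖ = 4.3589, so q_1 = (-0.6882, 0.2294, 0.6882).
q_1·a_2 = (-0.6882)·2 + 0.2294·2 + 0.6882·4 = 1.8353.
u_2 = a_2 − 1.8353·q_1 = (3.2632, 1.5789, 2.7368).
‖u_2‖ = 4.5422, so q_2 = (0.7184, 0.3476, 0.6025).
q_1·a_3 = (-0.6882)·(-4) + 0.2294·1 + 0.6882·1 = 3.6707; q_2·a_3 = 0.7184·(-4) + 0.3476·1 + 0.6025·1 = -1.9235.
u_3 = a_3 − 3.6707·q_1 + 1.9235·q_2 = (-0.0918, 0.8265, -0.3673).
‖u_3‖ = 0.9091, so q_3 = (-0.1010, 0.9091, -0.4041).

q_3 = (-0.1010, 0.9091, -0.4041)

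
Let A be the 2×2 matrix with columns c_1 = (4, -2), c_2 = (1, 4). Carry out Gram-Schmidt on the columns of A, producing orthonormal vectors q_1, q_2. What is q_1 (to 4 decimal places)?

c_1 = (4, -2); ‖c_1‖ = 4.4721, so q_1 = (0.8944, -0.4472).

q_1 = (0.8944, -0.4472)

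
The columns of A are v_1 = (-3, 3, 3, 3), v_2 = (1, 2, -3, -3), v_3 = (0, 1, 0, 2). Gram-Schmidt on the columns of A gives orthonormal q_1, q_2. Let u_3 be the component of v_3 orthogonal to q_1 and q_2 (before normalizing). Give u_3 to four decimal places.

v_1 = (-3, 3, 3, 3); ‖v_1‖ = 6.0000, so q_1 = (-0.5000, 0.5000, 0.5000, 0.5000).
q_1·v_2 = (-0.5000)·1 + 0.5000·2 + 0.5000·(-3) + 0.5000·(-3) = -2.5000.
u_2 = v_2 + 2.5000·q_1 = (-0.2500, 3.2500, -1.7500, -1.7500).
‖u_2‖ = 4.0927, so q_2 = (-0.0611, 0.7941, -0.4276, -0.4276).
q_1·v_3 = (-0.5000)·0 + 0.5000·1 + 0.5000·0 + 0.5000·2 = 1.5000; q_2·v_3 = (-0.0611)·0 + 0.7941·1 + (-0.4276)·0 + (-0.4276)·2 = -0.0611.
u_3 = v_3 − 1.5000·q_1 + 0.0611·q_2 = (0.7463, 0.2985, -0.7761, 1.2239).

u_3 = (0.7463, 0.2985, -0.7761, 1.2239)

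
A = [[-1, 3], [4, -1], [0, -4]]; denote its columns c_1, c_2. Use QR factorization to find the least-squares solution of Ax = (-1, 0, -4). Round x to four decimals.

c_1 = (-1, 4, 0); ‖c_1‖ = 4.1231, so e_1 = (-0.2425, 0.9701, 0.0000).
e_1·c_2 = (-0.2425)·3 + 0.9701·(-1) + 0.0000·(-4) = -1.6977.
u_2 = c_2 + 1.6977·e_1 = (2.5882, 0.6471, -4.0000).
‖u_2‖ = 4.8081, so e_2 = (0.5383, 0.1346, -0.8319).
Qᵀb = (0.2425, 2.7894).
Back-substitute: x_2 = 2.7894/4.8081 = 0.5802.
x_1 = (0.2425 + 1.6977·0.5802)/4.1231 = 0.2977.

x = (0.2977, 0.5802)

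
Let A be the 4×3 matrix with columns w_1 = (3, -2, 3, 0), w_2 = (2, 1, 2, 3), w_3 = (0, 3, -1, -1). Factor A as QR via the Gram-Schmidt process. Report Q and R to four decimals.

Q = [[0.6396, 0.1735, 0.4267], [-0.4264, 0.5205, 0.7129], [0.6396, 0.1735, 0.0485], [0.0000, 0.8179, -0.5544]], R = [[4.6904, 2.1320, -1.9188], [0.0000, 3.6680, 0.5700], [0.0000, 0.0000, 2.6445]]

q_1 = w_1/‖w_1‖ = (3, -2, 3, 0)/4.6904 = (0.6396, -0.4264, 0.6396, 0.0000).
r_{12} = q_1·w_2 = 2.1320.
u_2 = w_2 − 2.1320·q_1 = (0.6364, 1.9091, 0.6364, 3.0000).
‖u_2‖ = 3.6680, so q_2 = (0.1735, 0.5205, 0.1735, 0.8179).
r_{13} = q_1·w_3 = -1.9188; r_{23} = q_2·w_3 = 0.5700.
u_3 = w_3 + 1.9188·q_1 − 0.5700·q_2 = (1.1284, 1.8851, 0.1284, -1.4662).
‖u_3‖ = 2.6445, so q_3 = (0.4267, 0.7129, 0.0485, -0.5544).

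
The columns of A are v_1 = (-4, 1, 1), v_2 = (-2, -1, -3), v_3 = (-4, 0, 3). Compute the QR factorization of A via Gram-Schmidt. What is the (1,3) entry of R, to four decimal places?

r_{13} = 4.4783

v_1 = (-4, 1, 1); ‖v_1‖ = 4.2426, so q_1 = (-0.9428, 0.2357, 0.2357).
r_{13} = q_1·v_3 = 4.4783.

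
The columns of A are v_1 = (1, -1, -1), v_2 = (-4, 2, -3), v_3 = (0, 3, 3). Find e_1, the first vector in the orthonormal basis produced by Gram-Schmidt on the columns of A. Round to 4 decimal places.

v_1 = (1, -1, -1); ‖v_1‖ = 1.7321, so e_1 = (0.5774, -0.5774, -0.5774).

e_1 = (0.5774, -0.5774, -0.5774)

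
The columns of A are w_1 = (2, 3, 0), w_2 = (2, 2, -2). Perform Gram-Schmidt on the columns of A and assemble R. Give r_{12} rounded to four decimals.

w_1 = (2, 3, 0); ‖w_1‖ = 3.6056, so q_1 = (0.5547, 0.8321, 0.0000).
r_{12} = q_1·w_2 = 2.7735.

r_{12} = 2.7735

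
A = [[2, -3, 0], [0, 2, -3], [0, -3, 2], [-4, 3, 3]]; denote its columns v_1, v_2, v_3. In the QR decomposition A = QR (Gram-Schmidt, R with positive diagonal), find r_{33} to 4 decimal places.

r_{33} = 1.3901

v_1 = (2, 0, 0, -4); ‖v_1‖ = 4.4721, so q_1 = (0.4472, 0.0000, 0.0000, -0.8944).
q_1·v_2 = 0.4472·(-3) + 0.0000·2 + 0.0000·(-3) + (-0.8944)·3 = -4.0249.
u_2 = v_2 + 4.0249·q_1 = (-1.2000, 2.0000, -3.0000, -0.6000).
‖u_2‖ = 3.8471, so q_2 = (-0.3119, 0.5199, -0.7798, -0.1560).
q_1·v_3 = 0.4472·0 + 0.0000·(-3) + 0.0000·2 + (-0.8944)·3 = -2.6833; q_2·v_3 = (-0.3119)·0 + 0.5199·(-3) + (-0.7798)·2 + (-0.1560)·3 = -3.5871.
u_3 = v_3 + 2.6833·q_1 + 3.5871·q_2 = (0.0811, -1.1351, -0.7973, 0.0405).
r_{33} = ‖u_3‖ = 1.3901.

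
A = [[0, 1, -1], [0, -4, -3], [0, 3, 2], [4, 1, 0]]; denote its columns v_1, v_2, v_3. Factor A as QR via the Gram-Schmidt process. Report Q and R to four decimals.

Q = [[0.0000, 0.1961, -0.9738], [0.0000, -0.7845, -0.2265], [0.0000, 0.5883, 0.0226], [1.0000, 0.0000, 0.0000]], R = [[4.0000, 1.0000, 0.0000], [0.0000, 5.0990, 3.3340], [0.0000, 0.0000, 1.6984]]

v_1 = (0, 0, 0, 4); ‖v_1‖ = 4.0000, so e_1 = (0.0000, 0.0000, 0.0000, 1.0000).
e_1·v_2 = 0.0000·1 + 0.0000·(-4) + 0.0000·3 + 1.0000·1 = 1.0000.
u_2 = v_2 − 1.0000·e_1 = (1.0000, -4.0000, 3.0000, 0.0000).
‖u_2‖ = 5.0990, so e_2 = (0.1961, -0.7845, 0.5883, 0.0000).
e_1·v_3 = 0.0000·(-1) + 0.0000·(-3) + 0.0000·2 + 1.0000·0 = 0.0000; e_2·v_3 = 0.1961·(-1) + (-0.7845)·(-3) + 0.5883·2 + 0.0000·0 = 3.3340.
u_3 = v_3 + 0.0000·e_1 − 3.3340·e_2 = (-1.6538, -0.3846, 0.0385, 0.0000).
‖u_3‖ = 1.6984, so e_3 = (-0.9738, -0.2265, 0.0226, 0.0000).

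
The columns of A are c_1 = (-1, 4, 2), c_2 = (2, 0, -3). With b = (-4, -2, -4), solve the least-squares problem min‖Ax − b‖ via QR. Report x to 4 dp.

x = (-0.5933, -0.0574)

c_1 = (-1, 4, 2); ‖c_1‖ = 4.5826, so e_1 = (-0.2182, 0.8729, 0.4364).
e_1·c_2 = (-0.2182)·2 + 0.8729·0 + 0.4364·(-3) = -1.7457.
u_2 = c_2 + 1.7457·e_1 = (1.6190, 1.5238, -2.2381).
‖u_2‖ = 3.1547, so e_2 = (0.5132, 0.4830, -0.7094).
Qᵀb = (-2.6186, -0.1811).
Back-substitute: x_2 = -0.1811/3.1547 = -0.0574.
x_1 = (-2.6186 + 1.7457·(-0.0574))/4.5826 = -0.5933.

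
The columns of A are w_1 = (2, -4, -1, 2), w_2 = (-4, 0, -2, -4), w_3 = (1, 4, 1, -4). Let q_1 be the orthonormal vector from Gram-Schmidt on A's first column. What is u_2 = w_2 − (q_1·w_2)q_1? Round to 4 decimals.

w_1 = (2, -4, -1, 2); ‖w_1‖ = 5.0000, so q_1 = (0.4000, -0.8000, -0.2000, 0.4000).
q_1·w_2 = 0.4000·(-4) + (-0.8000)·0 + (-0.2000)·(-2) + 0.4000·(-4) = -2.8000.
u_2 = w_2 + 2.8000·q_1 = (-2.8800, -2.2400, -2.5600, -2.8800).

u_2 = (-2.8800, -2.2400, -2.5600, -2.8800)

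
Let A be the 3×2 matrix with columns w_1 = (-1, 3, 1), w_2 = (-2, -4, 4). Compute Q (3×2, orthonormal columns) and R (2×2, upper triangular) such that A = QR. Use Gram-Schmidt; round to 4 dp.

e_1 = w_1/‖w_1‖ = (-1, 3, 1)/3.3166 = (-0.3015, 0.9045, 0.3015).
r_{12} = e_1·w_2 = -1.8091.
u_2 = w_2 + 1.8091·e_1 = (-2.5455, -2.3636, 4.5455).
‖u_2‖ = 5.7208, so e_2 = (-0.4449, -0.4132, 0.7946).

Q = [[-0.3015, -0.4449], [0.9045, -0.4132], [0.3015, 0.7946]], R = [[3.3166, -1.8091], [0.0000, 5.7208]]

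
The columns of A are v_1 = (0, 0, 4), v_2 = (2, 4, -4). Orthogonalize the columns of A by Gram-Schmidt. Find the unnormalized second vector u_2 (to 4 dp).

v_1 = (0, 0, 4); ‖v_1‖ = 4.0000, so e_1 = (0.0000, 0.0000, 1.0000).
e_1·v_2 = 0.0000·2 + 0.0000·4 + 1.0000·(-4) = -4.0000.
u_2 = v_2 + 4.0000·e_1 = (2.0000, 4.0000, 0.0000).

u_2 = (2.0000, 4.0000, 0.0000)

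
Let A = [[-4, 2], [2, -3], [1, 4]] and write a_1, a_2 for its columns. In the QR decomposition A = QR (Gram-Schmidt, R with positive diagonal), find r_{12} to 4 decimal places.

r_{12} = -2.1822

a_1 = (-4, 2, 1); ‖a_1‖ = 4.5826, so q_1 = (-0.8729, 0.4364, 0.2182).
r_{12} = q_1·a_2 = -2.1822.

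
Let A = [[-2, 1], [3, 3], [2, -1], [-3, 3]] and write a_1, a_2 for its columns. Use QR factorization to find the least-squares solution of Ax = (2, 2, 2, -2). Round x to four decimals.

x = (0.4762, 0.0952)

a_1 = (-2, 3, 2, -3); ‖a_1‖ = 5.0990, so e_1 = (-0.3922, 0.5883, 0.3922, -0.5883).
e_1·a_2 = (-0.3922)·1 + 0.5883·3 + 0.3922·(-1) + (-0.5883)·3 = -0.7845.
u_2 = a_2 + 0.7845·e_1 = (0.6923, 3.4615, -0.6923, 2.5385).
‖u_2‖ = 4.4028, so e_2 = (0.1572, 0.7862, -0.1572, 0.5766).
Qᵀb = (2.3534, 0.4193).
Back-substitute: x_2 = 0.4193/4.4028 = 0.0952.
x_1 = (2.3534 + 0.7845·0.0952)/5.0990 = 0.4762.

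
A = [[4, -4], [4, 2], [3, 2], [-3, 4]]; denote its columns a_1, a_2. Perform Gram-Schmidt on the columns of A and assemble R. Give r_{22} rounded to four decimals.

a_1 = (4, 4, 3, -3); ‖a_1‖ = 7.0711, so q_1 = (0.5657, 0.5657, 0.4243, -0.4243).
q_1·a_2 = 0.5657·(-4) + 0.5657·2 + 0.4243·2 + (-0.4243)·4 = -1.9799.
u_2 = a_2 + 1.9799·q_1 = (-2.8800, 3.1200, 2.8400, 3.1600).
r_{22} = ‖u_2‖ = 6.0067.

r_{22} = 6.0067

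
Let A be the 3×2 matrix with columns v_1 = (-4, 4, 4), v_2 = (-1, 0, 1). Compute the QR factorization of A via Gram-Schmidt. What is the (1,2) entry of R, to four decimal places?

r_{12} = 1.1547

v_1 = (-4, 4, 4); ‖v_1‖ = 6.9282, so e_1 = (-0.5774, 0.5774, 0.5774).
r_{12} = e_1·v_2 = 1.1547.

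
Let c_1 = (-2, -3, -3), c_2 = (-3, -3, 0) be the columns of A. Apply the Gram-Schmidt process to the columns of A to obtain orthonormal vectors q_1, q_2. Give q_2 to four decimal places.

q_2 = (-0.5869, -0.3424, 0.7337)

c_1 = (-2, -3, -3); ‖c_1‖ = 4.6904, so q_1 = (-0.4264, -0.6396, -0.6396).
q_1·c_2 = (-0.4264)·(-3) + (-0.6396)·(-3) + (-0.6396)·0 = 3.1980.
u_2 = c_2 − 3.1980·q_1 = (-1.6364, -0.9545, 2.0455).
‖u_2‖ = 2.7880, so q_2 = (-0.5869, -0.3424, 0.7337).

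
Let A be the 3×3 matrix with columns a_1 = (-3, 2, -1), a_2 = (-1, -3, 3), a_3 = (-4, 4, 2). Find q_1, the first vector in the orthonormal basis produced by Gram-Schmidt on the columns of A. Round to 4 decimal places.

a_1 = (-3, 2, -1); ‖a_1‖ = 3.7417, so q_1 = (-0.8018, 0.5345, -0.2673).

q_1 = (-0.8018, 0.5345, -0.2673)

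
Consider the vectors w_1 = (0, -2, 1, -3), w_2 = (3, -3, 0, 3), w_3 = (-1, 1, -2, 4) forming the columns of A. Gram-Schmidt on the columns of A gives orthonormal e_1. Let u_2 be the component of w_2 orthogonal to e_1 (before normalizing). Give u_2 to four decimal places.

w_1 = (0, -2, 1, -3); ‖w_1‖ = 3.7417, so e_1 = (0.0000, -0.5345, 0.2673, -0.8018).
e_1·w_2 = 0.0000·3 + (-0.5345)·(-3) + 0.2673·0 + (-0.8018)·3 = -0.8018.
u_2 = w_2 + 0.8018·e_1 = (3.0000, -3.4286, 0.2143, 2.3571).

u_2 = (3.0000, -3.4286, 0.2143, 2.3571)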